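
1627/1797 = 1627/1797 = 0.91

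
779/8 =779/8 = 97.38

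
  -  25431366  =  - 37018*687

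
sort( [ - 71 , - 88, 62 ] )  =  [ - 88, - 71,  62]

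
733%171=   49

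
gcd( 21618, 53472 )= 6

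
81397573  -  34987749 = 46409824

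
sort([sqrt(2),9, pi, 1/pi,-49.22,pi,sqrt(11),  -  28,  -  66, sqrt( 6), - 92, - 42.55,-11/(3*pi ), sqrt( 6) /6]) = [ - 92, - 66, - 49.22, - 42.55, - 28, - 11/(3 * pi ),1/pi, sqrt( 6 )/6,sqrt(2 ),sqrt(6), pi,pi,sqrt( 11 ),9 ]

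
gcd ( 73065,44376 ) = 3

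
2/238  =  1/119= 0.01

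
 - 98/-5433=98/5433 = 0.02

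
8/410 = 4/205 = 0.02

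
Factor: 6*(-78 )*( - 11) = 5148= 2^2*3^2*11^1 * 13^1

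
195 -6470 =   -  6275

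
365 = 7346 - 6981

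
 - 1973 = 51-2024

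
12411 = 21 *591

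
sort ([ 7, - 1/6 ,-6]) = [ - 6,-1/6 , 7 ] 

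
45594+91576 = 137170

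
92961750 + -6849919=86111831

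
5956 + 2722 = 8678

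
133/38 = 7/2 =3.50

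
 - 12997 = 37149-50146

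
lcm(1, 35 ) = 35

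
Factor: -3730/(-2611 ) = 2^1*5^1*7^( - 1 ) = 10/7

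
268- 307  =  -39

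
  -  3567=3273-6840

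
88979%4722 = 3983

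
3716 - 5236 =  - 1520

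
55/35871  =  5/3261 = 0.00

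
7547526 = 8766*861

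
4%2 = 0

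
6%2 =0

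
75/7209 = 25/2403  =  0.01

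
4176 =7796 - 3620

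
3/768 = 1/256 = 0.00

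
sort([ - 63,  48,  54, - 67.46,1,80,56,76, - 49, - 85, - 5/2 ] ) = [ - 85, - 67.46, -63, - 49,  -  5/2,  1 , 48, 54, 56 , 76,80]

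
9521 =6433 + 3088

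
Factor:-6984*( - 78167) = 2^3*3^2*97^1*78167^1= 545918328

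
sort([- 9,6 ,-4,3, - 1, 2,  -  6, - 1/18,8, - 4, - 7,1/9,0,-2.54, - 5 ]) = [ - 9, - 7, - 6, - 5, - 4, - 4, - 2.54,-1 , - 1/18,0,1/9, 2, 3,6,8 ] 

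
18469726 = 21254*869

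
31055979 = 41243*753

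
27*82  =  2214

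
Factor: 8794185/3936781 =3^1*5^1*17^1*19^( - 1)*34487^1*207199^ ( - 1)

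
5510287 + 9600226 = 15110513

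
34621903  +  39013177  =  73635080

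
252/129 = 1 + 41/43 = 1.95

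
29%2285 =29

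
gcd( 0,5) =5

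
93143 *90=8382870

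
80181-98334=-18153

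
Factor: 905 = 5^1*181^1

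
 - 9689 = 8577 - 18266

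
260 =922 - 662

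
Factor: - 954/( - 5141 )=2^1*3^2*97^( - 1) = 18/97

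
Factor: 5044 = 2^2*13^1*97^1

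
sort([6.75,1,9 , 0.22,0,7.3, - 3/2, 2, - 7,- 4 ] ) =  [-7, - 4 , -3/2, 0,  0.22, 1,2,6.75,7.3,9 ]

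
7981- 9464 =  - 1483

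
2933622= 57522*51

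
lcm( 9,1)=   9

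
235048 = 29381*8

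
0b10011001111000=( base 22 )k7e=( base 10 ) 9848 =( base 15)2DB8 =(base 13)4637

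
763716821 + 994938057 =1758654878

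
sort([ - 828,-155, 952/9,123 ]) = [-828, - 155,952/9, 123 ] 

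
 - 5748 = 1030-6778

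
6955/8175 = 1391/1635 = 0.85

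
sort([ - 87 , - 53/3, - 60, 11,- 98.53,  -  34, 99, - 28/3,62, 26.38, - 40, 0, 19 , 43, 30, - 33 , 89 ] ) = [ - 98.53, - 87,  -  60,- 40, - 34, - 33, - 53/3,  -  28/3,0, 11, 19,26.38, 30, 43,62 , 89, 99 ]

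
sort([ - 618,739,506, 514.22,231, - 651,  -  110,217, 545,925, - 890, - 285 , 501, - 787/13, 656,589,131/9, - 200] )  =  [ -890, - 651 , - 618,- 285, - 200, - 110, - 787/13,131/9,217,  231,501,506, 514.22,545,589,656, 739,925]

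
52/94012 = 13/23503 =0.00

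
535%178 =1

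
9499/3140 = 9499/3140 = 3.03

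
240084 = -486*( -494) 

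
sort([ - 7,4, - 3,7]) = [-7,-3, 4, 7 ]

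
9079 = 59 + 9020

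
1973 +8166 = 10139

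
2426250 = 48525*50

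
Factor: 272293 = 7^2*5557^1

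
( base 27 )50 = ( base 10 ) 135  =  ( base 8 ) 207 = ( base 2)10000111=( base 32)47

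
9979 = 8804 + 1175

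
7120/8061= 7120/8061 =0.88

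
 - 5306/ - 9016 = 379/644=0.59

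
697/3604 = 41/212 = 0.19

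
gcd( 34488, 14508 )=36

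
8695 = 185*47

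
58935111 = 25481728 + 33453383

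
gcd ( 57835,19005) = 5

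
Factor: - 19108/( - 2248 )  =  17/2 = 2^( - 1)*17^1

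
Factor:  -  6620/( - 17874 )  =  10/27 = 2^1*3^ (-3 )*5^1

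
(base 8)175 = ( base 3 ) 11122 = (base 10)125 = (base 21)5K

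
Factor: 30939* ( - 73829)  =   - 2284195431 = -  3^1*7^1*53^1*199^1*10313^1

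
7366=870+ 6496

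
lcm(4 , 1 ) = 4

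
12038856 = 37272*323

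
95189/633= 150 + 239/633 = 150.38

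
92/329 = 92/329 =0.28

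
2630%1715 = 915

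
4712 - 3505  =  1207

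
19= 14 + 5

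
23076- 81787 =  - 58711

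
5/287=5/287=0.02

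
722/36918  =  361/18459= 0.02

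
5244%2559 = 126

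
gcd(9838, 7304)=2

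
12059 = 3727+8332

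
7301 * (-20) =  - 146020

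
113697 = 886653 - 772956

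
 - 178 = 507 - 685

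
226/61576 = 113/30788 = 0.00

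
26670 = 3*8890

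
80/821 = 80/821=0.10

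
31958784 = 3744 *8536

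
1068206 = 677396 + 390810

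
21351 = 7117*3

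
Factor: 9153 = 3^4*113^1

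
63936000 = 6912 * 9250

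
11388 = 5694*2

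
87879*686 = 60284994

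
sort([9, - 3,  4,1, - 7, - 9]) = [ - 9, - 7,  -  3,  1, 4,9]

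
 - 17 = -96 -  - 79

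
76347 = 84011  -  7664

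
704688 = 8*88086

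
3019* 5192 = 15674648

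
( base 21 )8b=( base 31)5O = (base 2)10110011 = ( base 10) 179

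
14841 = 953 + 13888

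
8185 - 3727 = 4458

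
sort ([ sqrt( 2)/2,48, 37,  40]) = [sqrt( 2)/2, 37,40 , 48]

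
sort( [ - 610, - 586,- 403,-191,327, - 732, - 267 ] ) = [ - 732 , - 610, - 586, - 403, - 267 , - 191,327 ] 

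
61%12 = 1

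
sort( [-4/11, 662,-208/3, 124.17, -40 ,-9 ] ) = [ - 208/3, - 40, -9, - 4/11 , 124.17, 662]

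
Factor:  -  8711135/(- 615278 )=2^( - 1 )*5^1*23^1*211^1*359^1*307639^(-1)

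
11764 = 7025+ 4739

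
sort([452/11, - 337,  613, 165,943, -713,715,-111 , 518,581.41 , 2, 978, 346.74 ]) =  [ - 713, - 337 ,  -  111,2, 452/11, 165,346.74,518,  581.41,613,715 , 943, 978 ] 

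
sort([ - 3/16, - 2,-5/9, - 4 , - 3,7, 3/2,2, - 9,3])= [ - 9,- 4, - 3,-2,-5/9, - 3/16,3/2,2,3, 7 ]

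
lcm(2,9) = 18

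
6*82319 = 493914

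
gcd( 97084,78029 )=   1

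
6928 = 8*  866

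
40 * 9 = 360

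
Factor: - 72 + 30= -2^1 * 3^1 * 7^1=- 42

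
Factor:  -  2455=-5^1 * 491^1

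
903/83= 10  +  73/83 = 10.88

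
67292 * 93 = 6258156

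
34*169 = 5746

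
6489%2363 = 1763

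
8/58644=2/14661 = 0.00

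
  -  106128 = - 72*1474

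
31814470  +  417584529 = 449398999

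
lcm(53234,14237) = 1224382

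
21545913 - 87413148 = - 65867235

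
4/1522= 2/761 = 0.00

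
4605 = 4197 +408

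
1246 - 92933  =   - 91687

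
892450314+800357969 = 1692808283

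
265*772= 204580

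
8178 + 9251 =17429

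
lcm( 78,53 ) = 4134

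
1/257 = 1/257 = 0.00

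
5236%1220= 356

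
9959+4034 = 13993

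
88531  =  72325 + 16206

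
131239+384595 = 515834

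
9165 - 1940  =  7225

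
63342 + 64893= 128235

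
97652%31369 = 3545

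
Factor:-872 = - 2^3  *  109^1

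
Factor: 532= 2^2*7^1*19^1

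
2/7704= 1/3852= 0.00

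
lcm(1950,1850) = 72150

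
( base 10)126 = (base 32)3u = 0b1111110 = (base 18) 70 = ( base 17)77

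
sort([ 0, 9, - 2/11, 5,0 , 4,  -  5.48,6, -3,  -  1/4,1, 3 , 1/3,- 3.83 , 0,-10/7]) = [ - 5.48,-3.83, - 3 ,  -  10/7,-1/4 ,  -  2/11, 0, 0, 0, 1/3,1, 3 , 4,  5,6,9]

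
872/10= 87 + 1/5 = 87.20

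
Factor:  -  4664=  -2^3*11^1  *53^1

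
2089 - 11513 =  - 9424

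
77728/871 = 89  +  209/871 = 89.24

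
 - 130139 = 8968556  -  9098695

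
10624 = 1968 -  - 8656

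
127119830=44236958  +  82882872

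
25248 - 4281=20967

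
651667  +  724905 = 1376572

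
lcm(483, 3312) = 23184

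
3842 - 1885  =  1957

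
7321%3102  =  1117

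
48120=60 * 802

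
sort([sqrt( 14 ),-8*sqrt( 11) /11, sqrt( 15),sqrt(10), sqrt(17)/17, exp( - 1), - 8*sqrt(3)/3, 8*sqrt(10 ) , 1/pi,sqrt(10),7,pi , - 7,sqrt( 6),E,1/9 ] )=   [ - 7, - 8*sqrt(3)/3, - 8  *  sqrt(11 )/11,1/9, sqrt(17) /17, 1/pi,exp(-1 ),  sqrt(6),E,pi,sqrt(10 ),sqrt(10 ),sqrt( 14 ), sqrt ( 15 ),7, 8 * sqrt(10) ]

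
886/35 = 25 + 11/35 = 25.31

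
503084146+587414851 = 1090498997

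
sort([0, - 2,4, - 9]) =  [ - 9,-2, 0, 4 ]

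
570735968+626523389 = 1197259357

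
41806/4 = 10451  +  1/2 = 10451.50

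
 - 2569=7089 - 9658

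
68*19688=1338784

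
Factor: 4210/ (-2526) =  - 5/3 = -  3^(  -  1)*5^1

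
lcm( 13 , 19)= 247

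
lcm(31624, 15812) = 31624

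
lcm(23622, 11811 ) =23622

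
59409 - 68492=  - 9083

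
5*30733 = 153665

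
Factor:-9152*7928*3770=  - 273540101120 = -  2^10*5^1*11^1*13^2*29^1*991^1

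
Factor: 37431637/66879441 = 3^( - 2) *17^1*1427^1*1543^1*7431049^( - 1 )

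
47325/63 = 751+4/21 = 751.19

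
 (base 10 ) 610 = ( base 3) 211121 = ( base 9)747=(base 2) 1001100010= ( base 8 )1142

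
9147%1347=1065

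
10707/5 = 10707/5 = 2141.40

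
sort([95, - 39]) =[ - 39  ,  95]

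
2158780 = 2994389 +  - 835609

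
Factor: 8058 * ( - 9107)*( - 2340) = 171719042040 = 2^3*3^3 * 5^1*7^1*13^1 * 17^1*79^1*1301^1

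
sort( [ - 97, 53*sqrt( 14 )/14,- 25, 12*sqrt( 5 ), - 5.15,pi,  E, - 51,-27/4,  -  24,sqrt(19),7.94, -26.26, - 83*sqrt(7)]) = [-83*sqrt( 7 ),  -  97, - 51, - 26.26  , - 25, - 24,-27/4, - 5.15, E , pi, sqrt( 19 ), 7.94,53*sqrt( 14 )/14,12*sqrt(5 ) ] 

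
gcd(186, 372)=186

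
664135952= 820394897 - 156258945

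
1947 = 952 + 995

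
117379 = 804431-687052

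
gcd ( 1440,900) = 180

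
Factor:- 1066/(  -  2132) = 2^(-1 ) = 1/2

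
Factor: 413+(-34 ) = 379 = 379^1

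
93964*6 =563784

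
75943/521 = 145 + 398/521= 145.76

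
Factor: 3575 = 5^2 * 11^1  *  13^1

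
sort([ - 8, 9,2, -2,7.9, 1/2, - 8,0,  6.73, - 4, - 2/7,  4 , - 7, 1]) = [ - 8, - 8, - 7,-4, - 2, - 2/7, 0,  1/2, 1,  2 , 4, 6.73,7.9,  9 ] 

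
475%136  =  67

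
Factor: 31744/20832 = 32/21 = 2^5 * 3^( - 1)*7^( - 1) 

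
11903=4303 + 7600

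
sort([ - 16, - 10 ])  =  [ - 16, - 10] 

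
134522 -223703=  - 89181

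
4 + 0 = 4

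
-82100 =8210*(-10 )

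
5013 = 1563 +3450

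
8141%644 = 413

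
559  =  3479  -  2920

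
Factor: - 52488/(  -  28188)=2^1*3^3  *  29^( - 1 ) = 54/29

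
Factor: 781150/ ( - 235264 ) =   -  2^( - 7 ) *5^2*17^1=- 425/128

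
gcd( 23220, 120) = 60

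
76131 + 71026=147157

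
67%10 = 7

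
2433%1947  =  486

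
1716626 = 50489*34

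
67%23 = 21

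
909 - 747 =162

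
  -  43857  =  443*( -99 ) 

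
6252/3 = 2084 = 2084.00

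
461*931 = 429191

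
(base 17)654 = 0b11100011111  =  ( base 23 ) 3A6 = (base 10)1823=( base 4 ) 130133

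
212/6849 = 212/6849 = 0.03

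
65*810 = 52650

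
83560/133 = 83560/133 = 628.27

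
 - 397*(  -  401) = 159197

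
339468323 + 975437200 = 1314905523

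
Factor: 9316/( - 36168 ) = -2^( - 1 )*3^ (-1 )*11^( - 1 )*17^1 = - 17/66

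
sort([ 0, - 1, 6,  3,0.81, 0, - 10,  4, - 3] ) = [  -  10, - 3, - 1, 0, 0, 0.81,  3,4, 6 ] 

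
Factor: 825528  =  2^3*3^1*11^1 * 53^1 * 59^1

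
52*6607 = 343564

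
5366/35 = 5366/35 = 153.31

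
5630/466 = 12 + 19/233 = 12.08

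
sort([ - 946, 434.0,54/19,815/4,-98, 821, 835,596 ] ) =[ - 946,-98, 54/19,815/4,434.0,596 , 821, 835 ]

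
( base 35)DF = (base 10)470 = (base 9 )572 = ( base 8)726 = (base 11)398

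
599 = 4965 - 4366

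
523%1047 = 523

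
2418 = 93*26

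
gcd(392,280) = 56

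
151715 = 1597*95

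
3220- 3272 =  - 52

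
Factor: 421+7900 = 8321 = 53^1*157^1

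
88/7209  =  88/7209 = 0.01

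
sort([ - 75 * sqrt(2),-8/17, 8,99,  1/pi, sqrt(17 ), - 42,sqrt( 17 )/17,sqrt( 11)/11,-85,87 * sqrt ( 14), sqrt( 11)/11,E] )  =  [ - 75*sqrt( 2) , - 85, - 42, - 8/17, sqrt( 17)/17,sqrt( 11 ) /11, sqrt(11 )/11, 1/pi, E , sqrt(17 ),8, 99,87 * sqrt ( 14)]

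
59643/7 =59643/7  =  8520.43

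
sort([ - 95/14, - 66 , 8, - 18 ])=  [ - 66, - 18, - 95/14 , 8 ]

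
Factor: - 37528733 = - 11^1*3411703^1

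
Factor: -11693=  - 11^1*1063^1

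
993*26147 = 25963971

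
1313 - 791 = 522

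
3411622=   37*92206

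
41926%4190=26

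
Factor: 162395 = 5^1*32479^1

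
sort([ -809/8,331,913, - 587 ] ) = [  -  587,- 809/8, 331, 913]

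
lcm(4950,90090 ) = 450450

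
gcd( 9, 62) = 1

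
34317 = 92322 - 58005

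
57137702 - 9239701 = 47898001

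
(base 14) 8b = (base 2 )1111011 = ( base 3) 11120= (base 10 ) 123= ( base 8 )173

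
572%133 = 40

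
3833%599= 239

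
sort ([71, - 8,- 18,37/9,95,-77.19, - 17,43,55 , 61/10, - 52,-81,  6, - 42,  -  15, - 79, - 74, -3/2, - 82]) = [ - 82 ,  -  81,-79,-77.19,  -  74, - 52, - 42,  -  18,  -  17,  -  15, - 8,  -  3/2, 37/9,6,61/10, 43,55,71,95]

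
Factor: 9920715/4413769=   3^1*5^1*7^1*23^(  -  1 )*94483^1*191903^( - 1)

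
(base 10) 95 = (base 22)47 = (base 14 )6b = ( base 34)2R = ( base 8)137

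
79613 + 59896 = 139509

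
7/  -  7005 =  - 7/7005= - 0.00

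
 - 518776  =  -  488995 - 29781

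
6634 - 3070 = 3564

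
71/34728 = 71/34728 = 0.00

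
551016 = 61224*9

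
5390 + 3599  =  8989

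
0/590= 0= 0.00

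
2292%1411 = 881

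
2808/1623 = 936/541= 1.73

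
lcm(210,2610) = 18270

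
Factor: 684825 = 3^1 * 5^2*23^1 *397^1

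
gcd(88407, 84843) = 99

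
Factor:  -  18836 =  - 2^2 * 17^1*277^1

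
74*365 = 27010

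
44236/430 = 102 + 188/215 =102.87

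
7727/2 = 3863+1/2 = 3863.50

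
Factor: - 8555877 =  - 3^2*11^1*86423^1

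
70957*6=425742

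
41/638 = 41/638  =  0.06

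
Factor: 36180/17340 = 3^2 * 17^ (-2) * 67^1 = 603/289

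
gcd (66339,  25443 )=9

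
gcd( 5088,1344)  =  96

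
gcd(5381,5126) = 1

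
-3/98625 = - 1/32875 = - 0.00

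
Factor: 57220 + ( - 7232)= 2^2 * 12497^1 = 49988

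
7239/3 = 2413 = 2413.00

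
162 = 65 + 97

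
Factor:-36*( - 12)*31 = 2^4*3^3 *31^1 = 13392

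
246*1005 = 247230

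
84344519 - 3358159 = 80986360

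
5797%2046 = 1705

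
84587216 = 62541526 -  - 22045690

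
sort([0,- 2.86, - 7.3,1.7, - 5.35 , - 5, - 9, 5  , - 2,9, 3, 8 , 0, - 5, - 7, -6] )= [ - 9, - 7.3,-7, - 6, - 5.35, - 5, - 5,-2.86, - 2,0,0, 1.7, 3,5,8,9]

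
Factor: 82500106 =2^1*13^1*3173081^1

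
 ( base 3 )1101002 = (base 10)1001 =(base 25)1f1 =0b1111101001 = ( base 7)2630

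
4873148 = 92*52969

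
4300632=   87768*49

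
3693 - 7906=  - 4213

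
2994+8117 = 11111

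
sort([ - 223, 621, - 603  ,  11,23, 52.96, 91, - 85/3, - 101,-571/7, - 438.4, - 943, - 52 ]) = [ - 943, - 603, - 438.4,-223, - 101, - 571/7,  -  52  , - 85/3, 11,  23,  52.96,  91,  621]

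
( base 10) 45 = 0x2d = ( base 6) 113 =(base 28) 1h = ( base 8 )55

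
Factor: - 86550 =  - 2^1*  3^1*5^2*577^1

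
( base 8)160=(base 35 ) 37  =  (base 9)134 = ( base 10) 112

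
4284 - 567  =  3717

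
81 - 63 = 18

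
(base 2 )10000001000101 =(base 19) 13gf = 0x2045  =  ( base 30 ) 95b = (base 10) 8261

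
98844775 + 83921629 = 182766404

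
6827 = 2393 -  - 4434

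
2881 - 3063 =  - 182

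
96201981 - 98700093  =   - 2498112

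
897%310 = 277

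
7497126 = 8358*897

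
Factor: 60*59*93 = 2^2*3^2*5^1*31^1*59^1 = 329220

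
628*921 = 578388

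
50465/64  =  788 + 33/64 = 788.52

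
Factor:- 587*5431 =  - 3187997 = - 587^1*5431^1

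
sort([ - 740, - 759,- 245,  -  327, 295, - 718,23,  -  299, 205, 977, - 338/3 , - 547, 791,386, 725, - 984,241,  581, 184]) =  [ - 984, - 759,-740, - 718  , - 547,-327,-299,-245, - 338/3, 23,184,205, 241, 295,386, 581,725  ,  791, 977 ] 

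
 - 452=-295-157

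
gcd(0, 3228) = 3228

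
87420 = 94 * 930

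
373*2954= 1101842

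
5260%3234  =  2026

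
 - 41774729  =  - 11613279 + - 30161450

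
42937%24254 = 18683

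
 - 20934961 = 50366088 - 71301049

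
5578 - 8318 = -2740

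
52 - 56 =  - 4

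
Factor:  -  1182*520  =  -2^4*3^1*5^1*13^1*197^1 = -614640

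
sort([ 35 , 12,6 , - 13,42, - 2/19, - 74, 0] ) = [ - 74,  -  13, - 2/19,0,6, 12,35, 42 ] 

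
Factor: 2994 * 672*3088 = 2^10 * 3^2*7^1 * 193^1*499^1 = 6212957184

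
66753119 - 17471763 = 49281356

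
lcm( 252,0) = 0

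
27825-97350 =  - 69525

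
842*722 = 607924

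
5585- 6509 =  - 924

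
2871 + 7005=9876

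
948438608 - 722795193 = 225643415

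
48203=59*817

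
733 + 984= 1717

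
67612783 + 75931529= 143544312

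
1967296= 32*61478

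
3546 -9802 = - 6256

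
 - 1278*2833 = -3620574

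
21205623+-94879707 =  - 73674084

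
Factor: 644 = 2^2*7^1*23^1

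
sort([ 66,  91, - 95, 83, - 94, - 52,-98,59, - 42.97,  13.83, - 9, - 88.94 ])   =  [-98, - 95, - 94, - 88.94, - 52, - 42.97, - 9,  13.83, 59, 66, 83 , 91] 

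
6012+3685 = 9697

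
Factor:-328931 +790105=2^1*7^1*32941^1 = 461174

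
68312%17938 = 14498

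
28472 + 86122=114594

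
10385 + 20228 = 30613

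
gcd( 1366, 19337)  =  1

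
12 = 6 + 6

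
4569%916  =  905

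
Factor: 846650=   2^1*5^2*7^1*41^1*59^1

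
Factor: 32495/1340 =97/4  =  2^(  -  2)*97^1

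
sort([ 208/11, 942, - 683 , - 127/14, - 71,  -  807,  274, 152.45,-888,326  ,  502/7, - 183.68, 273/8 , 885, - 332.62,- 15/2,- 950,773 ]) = [-950 ,  -  888,  -  807,-683, - 332.62, - 183.68,  -  71, - 127/14, - 15/2, 208/11, 273/8 , 502/7,  152.45 , 274,326  ,  773,885 , 942 ]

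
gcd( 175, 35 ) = 35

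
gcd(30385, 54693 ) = 6077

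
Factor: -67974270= - 2^1*3^1*5^1*7^2*13^1*3557^1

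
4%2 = 0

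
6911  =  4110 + 2801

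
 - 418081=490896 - 908977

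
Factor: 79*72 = 5688 = 2^3*3^2*79^1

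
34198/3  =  34198/3=11399.33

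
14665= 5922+8743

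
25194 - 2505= 22689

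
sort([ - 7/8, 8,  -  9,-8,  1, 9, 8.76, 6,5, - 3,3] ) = [ - 9, - 8,-3, - 7/8,  1,3,  5,6, 8,8.76 , 9]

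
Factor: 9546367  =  17^1*561551^1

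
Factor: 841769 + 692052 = 881^1*1741^1 = 1533821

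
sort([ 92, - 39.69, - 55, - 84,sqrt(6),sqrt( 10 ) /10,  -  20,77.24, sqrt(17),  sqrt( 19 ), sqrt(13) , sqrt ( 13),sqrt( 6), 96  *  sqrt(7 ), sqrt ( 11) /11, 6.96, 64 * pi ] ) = [ - 84, - 55, - 39.69,  -  20,sqrt( 11) /11, sqrt( 10 ) /10, sqrt( 6), sqrt( 6 ),sqrt(13), sqrt( 13), sqrt(17),sqrt(19 ) , 6.96,77.24, 92,64 * pi,96*sqrt ( 7) ] 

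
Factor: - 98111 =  - 13^1*7547^1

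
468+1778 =2246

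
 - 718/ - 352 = 2 + 7/176 = 2.04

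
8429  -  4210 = 4219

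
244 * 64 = 15616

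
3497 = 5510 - 2013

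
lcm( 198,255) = 16830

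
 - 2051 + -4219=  - 6270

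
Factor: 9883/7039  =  7039^ (- 1 )*9883^1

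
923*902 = 832546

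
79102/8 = 9887 + 3/4 =9887.75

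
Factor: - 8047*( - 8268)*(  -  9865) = -2^2*3^1*5^1*13^2*53^1*619^1*1973^1 = - 656344059540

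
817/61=13 + 24/61= 13.39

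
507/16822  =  39/1294 = 0.03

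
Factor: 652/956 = 163^1 * 239^( - 1 ) = 163/239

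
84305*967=81522935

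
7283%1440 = 83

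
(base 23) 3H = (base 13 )68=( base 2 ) 1010110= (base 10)86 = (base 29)2S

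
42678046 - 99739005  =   - 57060959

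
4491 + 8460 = 12951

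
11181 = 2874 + 8307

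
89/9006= 89/9006  =  0.01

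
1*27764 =27764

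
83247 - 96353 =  - 13106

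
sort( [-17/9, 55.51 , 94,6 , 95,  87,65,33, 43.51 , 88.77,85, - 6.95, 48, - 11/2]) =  [ - 6.95, - 11/2,- 17/9,6,33,43.51,48,55.51,65, 85,87,88.77,94,95]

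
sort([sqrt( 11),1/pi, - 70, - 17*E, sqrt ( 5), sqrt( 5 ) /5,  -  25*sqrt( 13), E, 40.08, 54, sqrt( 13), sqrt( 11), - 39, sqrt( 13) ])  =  [ - 25 * sqrt( 13), - 70, - 17*E, - 39, 1/pi, sqrt( 5)/5, sqrt ( 5 ), E,sqrt( 11), sqrt( 11),sqrt( 13),sqrt( 13), 40.08,54] 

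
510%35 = 20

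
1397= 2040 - 643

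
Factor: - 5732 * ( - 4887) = 2^2*3^3 * 181^1*1433^1 = 28012284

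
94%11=6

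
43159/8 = 5394+ 7/8 = 5394.88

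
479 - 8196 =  - 7717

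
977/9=977/9 = 108.56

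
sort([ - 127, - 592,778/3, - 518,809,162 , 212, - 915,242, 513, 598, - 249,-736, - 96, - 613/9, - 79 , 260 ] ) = [ - 915, - 736, - 592, - 518, - 249, - 127, - 96,  -  79,-613/9 , 162,212, 242, 778/3,260,513,598,809 ] 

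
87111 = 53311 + 33800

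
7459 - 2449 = 5010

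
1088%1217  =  1088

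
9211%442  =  371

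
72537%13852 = 3277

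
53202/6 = 8867 = 8867.00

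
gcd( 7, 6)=1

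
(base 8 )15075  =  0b1101000111101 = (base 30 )7dr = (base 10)6717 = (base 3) 100012210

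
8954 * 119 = 1065526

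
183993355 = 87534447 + 96458908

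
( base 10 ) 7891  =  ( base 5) 223031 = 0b1111011010011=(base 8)17323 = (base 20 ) JEB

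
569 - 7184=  - 6615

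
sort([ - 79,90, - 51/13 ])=[-79, - 51/13,90 ] 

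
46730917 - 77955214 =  - 31224297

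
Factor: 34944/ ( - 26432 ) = -2^1 * 3^1*13^1*59^( - 1 ) = -  78/59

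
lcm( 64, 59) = 3776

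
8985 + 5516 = 14501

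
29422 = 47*626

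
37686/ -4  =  - 9422+1/2 = - 9421.50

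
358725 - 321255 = 37470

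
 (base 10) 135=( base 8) 207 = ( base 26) 55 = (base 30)4f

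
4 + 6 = 10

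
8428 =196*43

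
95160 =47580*2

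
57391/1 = 57391  =  57391.00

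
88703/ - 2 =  - 88703/2 = - 44351.50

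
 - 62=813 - 875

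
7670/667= 7670/667  =  11.50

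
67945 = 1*67945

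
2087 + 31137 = 33224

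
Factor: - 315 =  - 3^2 * 5^1*7^1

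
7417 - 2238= 5179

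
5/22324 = 5/22324 = 0.00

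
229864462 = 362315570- 132451108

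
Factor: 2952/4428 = 2^1*3^( - 1) = 2/3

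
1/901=1/901 = 0.00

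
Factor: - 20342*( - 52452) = 1066978584=2^3*3^2 * 7^1 * 31^1 * 47^1*1453^1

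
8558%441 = 179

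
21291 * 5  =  106455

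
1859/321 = 1859/321 =5.79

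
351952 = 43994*8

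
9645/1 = 9645 = 9645.00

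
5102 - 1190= 3912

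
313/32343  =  313/32343=0.01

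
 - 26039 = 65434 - 91473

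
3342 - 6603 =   -  3261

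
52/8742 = 26/4371 = 0.01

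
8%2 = 0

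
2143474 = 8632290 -6488816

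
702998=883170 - 180172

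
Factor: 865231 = 865231^1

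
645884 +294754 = 940638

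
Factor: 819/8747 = 3^2 * 7^1 * 13^1*8747^( - 1)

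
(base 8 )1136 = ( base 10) 606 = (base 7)1524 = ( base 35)HB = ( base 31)jh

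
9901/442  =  22 +177/442 = 22.40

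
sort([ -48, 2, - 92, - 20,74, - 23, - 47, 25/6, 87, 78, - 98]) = [ - 98, - 92, - 48, - 47 , - 23, - 20,  2, 25/6, 74, 78,  87] 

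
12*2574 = 30888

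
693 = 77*9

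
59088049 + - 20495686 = 38592363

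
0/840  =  0  =  0.00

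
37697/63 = 37697/63 = 598.37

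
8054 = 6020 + 2034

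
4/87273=4/87273 = 0.00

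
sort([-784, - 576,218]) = [ - 784, - 576,218]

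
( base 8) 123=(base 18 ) 4b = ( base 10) 83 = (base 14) 5D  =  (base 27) 32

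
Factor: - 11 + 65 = 54= 2^1*3^3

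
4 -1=3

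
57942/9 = 6438 = 6438.00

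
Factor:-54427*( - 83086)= 4522121722 = 2^1*37^1 *1471^1*41543^1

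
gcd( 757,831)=1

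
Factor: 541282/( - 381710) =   -  5^ ( - 1 )*7^(  -  1) * 19^ ( - 1)*23^1*41^1  =  - 943/665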